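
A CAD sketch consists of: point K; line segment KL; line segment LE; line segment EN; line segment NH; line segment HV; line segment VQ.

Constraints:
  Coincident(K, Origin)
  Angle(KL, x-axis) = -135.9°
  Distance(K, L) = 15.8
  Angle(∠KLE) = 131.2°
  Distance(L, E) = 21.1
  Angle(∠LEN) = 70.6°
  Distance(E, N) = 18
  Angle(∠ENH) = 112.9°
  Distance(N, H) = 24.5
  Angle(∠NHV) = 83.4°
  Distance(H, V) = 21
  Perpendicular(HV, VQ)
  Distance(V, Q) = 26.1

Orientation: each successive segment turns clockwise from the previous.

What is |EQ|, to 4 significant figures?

3.413

∠NHV = 83.4° gives HV at -97.80° from the x-axis; with |HV| = 21.0, V = (-3.381, -14.15). HV ⟂ VQ, so VQ runs at 172.2°; with |VQ| = 26.1, Q = (-29.24, -10.61). Then |EQ| = |Q − E| = 3.413.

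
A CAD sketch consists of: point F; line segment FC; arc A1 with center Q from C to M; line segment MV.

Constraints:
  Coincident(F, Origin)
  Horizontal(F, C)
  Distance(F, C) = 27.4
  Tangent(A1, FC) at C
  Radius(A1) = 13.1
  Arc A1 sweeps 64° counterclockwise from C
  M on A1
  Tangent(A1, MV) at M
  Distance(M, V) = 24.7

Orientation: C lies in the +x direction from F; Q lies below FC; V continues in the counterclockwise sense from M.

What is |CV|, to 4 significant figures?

37.21

F is at the origin; F and C share the same y with |FC| = 27.4 and C on the +x side, so C = (27.40, 0.000). The tangent condition forces QC to be normal to FC, so Q = C + (0, -13.1) = (27.40, -13.10). On A1, C sits at bearing 90° from Q; a 64° counterclockwise sweep puts M at bearing 154°, so M = Q + 13.1·(cos 154°, sin 154°) = (15.63, -7.357). The tangent condition forces QM to be normal to MV, so MV runs along (−sin 154°, cos 154°); with |MV| = 24.7, V = (4.798, -29.56). Then |CV| = |V − C| = 37.21.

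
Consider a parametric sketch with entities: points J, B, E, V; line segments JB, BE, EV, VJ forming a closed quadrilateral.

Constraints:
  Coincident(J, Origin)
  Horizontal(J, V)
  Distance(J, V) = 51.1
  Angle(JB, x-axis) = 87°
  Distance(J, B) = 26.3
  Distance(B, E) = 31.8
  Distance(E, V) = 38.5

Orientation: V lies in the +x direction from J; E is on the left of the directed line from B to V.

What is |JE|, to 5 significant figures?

46.624

Checks: |BE| = 31.80 ✓; |EV| = 38.50 ✓.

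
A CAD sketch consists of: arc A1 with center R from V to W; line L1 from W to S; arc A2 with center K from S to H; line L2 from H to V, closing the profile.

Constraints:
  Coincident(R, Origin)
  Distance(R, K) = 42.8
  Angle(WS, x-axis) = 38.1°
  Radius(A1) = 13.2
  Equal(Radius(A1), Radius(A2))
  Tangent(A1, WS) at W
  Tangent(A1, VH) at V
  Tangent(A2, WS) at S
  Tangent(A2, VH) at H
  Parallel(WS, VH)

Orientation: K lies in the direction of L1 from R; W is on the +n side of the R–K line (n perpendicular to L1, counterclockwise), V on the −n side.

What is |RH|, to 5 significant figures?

44.789

Tangency of A1 to both parallel lines with radius 13.2 puts W and V at R ± 13.2·n: W = (-8.1449, 10.388), V = (8.1449, -10.388). Equal radii place S and H the same way about K: S = K + 13.2·n = (25.536, 36.797), H = K − 13.2·n = (41.826, 16.022). Then |RH| = |H − R| = 44.789.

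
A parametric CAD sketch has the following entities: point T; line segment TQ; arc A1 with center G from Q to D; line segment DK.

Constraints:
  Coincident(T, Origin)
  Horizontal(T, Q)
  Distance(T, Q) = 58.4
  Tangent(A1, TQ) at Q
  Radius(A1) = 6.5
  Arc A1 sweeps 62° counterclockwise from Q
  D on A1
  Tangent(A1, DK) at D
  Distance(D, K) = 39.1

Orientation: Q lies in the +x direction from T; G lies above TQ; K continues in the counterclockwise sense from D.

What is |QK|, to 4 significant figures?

44.97

T is at the origin; TQ is horizontal with |TQ| = 58.4 and Q on the +x side, so Q = (58.40, 0.000). The tangent condition forces GQ to be normal to TQ, so G = Q + (0, 6.5) = (58.40, 6.500). On A1, Q sits at bearing -90° from G; a 62° counterclockwise sweep puts D at bearing -28°, so D = G + 6.5·(cos -28°, sin -28°) = (64.14, 3.448). Since A1 is tangent to DK there, GD ⟂ DK, so DK runs along (−sin -28°, cos -28°); with |DK| = 39.1, K = (82.50, 37.97). Then |QK| = |K − Q| = 44.97.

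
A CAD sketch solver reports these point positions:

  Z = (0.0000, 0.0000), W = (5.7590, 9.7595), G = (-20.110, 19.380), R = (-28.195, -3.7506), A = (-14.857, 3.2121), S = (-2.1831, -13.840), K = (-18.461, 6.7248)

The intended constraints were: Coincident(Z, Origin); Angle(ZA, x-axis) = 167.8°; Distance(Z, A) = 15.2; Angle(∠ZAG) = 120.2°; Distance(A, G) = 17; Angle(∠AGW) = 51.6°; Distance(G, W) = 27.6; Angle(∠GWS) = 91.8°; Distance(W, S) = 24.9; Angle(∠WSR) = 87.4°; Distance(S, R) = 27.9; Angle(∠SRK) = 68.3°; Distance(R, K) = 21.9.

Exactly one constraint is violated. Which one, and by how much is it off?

Distance(R, K) = 21.9 — off by 7.60.

Z = (0.00, 0.00) ✓; ZA at 167.8° ✓; |ZA| = 15.20 ✓; ∠ZAG = 120.2° ✓; |AG| = 17.00 ✓; ∠AGW = 51.60° ✓; |GW| = 27.60 ✓; ∠GWS = 91.80° ✓; |WS| = 24.90 ✓; ∠WSR = 87.40° ✓; |SR| = 27.90 ✓; ∠SRK = 68.30° ✓; |RK| = 14.30 ✗.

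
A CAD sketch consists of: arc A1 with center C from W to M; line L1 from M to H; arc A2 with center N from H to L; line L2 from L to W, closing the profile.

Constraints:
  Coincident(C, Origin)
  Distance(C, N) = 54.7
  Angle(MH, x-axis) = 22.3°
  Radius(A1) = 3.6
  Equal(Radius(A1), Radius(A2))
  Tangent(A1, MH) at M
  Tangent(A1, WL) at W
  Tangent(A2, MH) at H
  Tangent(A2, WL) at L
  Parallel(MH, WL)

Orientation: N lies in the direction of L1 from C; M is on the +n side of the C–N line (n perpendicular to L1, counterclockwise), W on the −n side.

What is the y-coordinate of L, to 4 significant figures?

17.43

The slot axis is L1's direction at 22.3°, so u = (cos 22.3°, sin 22.3°) = (0.9252, 0.3795) and n = (−sin 22.3°, cos 22.3°) = (-0.3795, 0.9252). C is at the origin and N lies 54.7 along u from C, so N = 54.7·u = (50.61, 20.76). Tangency of A1 to both parallel lines with radius 3.6 puts M and W at C ± 3.6·n: M = (-1.366, 3.331), W = (1.366, -3.331). Equal radii place H and L the same way about N: H = N + 3.6·n = (49.24, 24.09), L = N − 3.6·n = (51.98, 17.43). So L.y = 17.43.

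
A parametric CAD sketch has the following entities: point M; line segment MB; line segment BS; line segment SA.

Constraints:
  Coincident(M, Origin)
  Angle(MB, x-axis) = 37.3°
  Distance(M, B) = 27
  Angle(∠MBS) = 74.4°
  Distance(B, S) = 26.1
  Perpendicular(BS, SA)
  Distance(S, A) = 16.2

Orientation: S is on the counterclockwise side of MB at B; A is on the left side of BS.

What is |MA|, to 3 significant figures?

21.2

M is at the origin; MB runs at 37.3° with length 27.0, so B = 27.0·(cos 37.3°, sin 37.3°) = (21.5, 16.4). ∠MBS = 74.4°, so BS runs at 37.3° + (180° − 74.4°) = 143° from the x-axis; with |BS| = 26.1, S = B + 26.1·(cos 143°, sin 143°) = (0.661, 32.1). BS ⟂ SA; with |SA| = 16.2 on the left of BS, A = S + 16.2·(-0.603, -0.798) = (-9.11, 19.2). Then |MA| = |A − M| = 21.2.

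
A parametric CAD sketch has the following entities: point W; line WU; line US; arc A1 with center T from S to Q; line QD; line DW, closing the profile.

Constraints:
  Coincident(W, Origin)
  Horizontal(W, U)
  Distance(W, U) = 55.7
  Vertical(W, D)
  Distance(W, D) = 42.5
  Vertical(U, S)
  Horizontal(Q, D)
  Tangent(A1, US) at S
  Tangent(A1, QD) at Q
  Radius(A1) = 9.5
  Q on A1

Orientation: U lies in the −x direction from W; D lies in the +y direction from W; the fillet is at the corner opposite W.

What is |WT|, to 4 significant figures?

56.78

W and D share the same x with |WD| = 42.5 and D on the +y side, so D = (0.000, 42.50). The virtual corner opposite W is at (-55.70, 42.50). A1 meets US tangentially, so TS is at right angles to US and tangency of A1 to QD means the radius TQ is perpendicular to QD, with radius 9.5, so the center T sits 9.5 in from both sides at T = (-46.20, 33.00). Then |WT| = |T − W| = 56.78.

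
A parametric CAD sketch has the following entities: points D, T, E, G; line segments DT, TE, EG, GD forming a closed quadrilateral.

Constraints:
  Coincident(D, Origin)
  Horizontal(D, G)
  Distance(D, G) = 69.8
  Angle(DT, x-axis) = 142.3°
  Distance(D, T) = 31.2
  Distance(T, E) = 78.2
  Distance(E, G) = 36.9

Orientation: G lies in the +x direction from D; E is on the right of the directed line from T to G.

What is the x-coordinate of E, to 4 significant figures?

41.10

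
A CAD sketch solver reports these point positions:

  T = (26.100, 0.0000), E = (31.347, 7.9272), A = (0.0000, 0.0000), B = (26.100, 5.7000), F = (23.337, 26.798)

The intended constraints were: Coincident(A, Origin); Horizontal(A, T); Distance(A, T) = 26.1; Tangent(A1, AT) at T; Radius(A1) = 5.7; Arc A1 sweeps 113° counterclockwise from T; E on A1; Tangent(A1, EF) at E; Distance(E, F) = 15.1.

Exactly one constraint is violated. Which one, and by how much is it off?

Distance(E, F) = 15.1 — off by 5.40.

A = (0.00, 0.00) ✓; A.y = 0.00, T.y = 0.00 ✓; |AT| = 26.10 ✓; ∠(BT, TA) = 90.00° ✓; |BT| = 5.700 ✓; bearing(B→E) − bearing(B→T) = 113.0° ✓; |BE| = 5.700 ✓; ∠(BE, EF) = 90.00° ✓; |EF| = 20.50 ✗.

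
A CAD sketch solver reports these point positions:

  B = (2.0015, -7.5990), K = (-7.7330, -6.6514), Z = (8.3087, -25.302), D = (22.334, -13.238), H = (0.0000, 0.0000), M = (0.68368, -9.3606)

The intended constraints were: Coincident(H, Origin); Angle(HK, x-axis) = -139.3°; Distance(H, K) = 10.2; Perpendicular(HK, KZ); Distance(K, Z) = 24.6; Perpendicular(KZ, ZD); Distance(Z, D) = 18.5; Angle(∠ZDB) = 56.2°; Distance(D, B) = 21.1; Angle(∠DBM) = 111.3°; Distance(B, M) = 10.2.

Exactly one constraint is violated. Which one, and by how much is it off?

Distance(B, M) = 10.2 — off by 8.00.

H = (0.00, 0.00) ✓; HK at -139.3° ✓; |HK| = 10.20 ✓; ∠(HK, KZ) = 90.00° ✓; |KZ| = 24.60 ✓; ∠(KZ, ZD) = 90.00° ✓; |ZD| = 18.50 ✓; ∠ZDB = 56.20° ✓; |DB| = 21.10 ✓; ∠DBM = 111.3° ✓; |BM| = 2.200 ✗.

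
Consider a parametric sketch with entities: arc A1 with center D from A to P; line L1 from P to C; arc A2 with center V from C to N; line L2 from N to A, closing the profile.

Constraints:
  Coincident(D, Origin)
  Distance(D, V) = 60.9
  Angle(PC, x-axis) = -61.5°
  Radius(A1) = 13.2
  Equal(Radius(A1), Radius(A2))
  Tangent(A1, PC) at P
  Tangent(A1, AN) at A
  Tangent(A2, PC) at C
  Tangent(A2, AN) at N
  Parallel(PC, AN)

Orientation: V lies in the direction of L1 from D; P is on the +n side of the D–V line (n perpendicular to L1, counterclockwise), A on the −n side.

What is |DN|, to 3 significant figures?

62.3

Tangency of A1 to both parallel lines with radius 13.2 puts P and A at D ± 13.2·n: P = (11.6, 6.30), A = (-11.6, -6.30). Equal radii place C and N the same way about V: C = V + 13.2·n = (40.7, -47.2), N = V − 13.2·n = (17.5, -59.8). Then |DN| = |N − D| = 62.3.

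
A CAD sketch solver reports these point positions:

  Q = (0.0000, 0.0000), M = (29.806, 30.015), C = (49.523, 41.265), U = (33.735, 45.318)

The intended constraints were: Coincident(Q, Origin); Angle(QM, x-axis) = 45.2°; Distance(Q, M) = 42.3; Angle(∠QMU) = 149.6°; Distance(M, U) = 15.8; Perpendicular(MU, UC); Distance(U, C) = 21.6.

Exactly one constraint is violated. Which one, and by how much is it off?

Distance(U, C) = 21.6 — off by 5.30.

Q = (0.00, 0.00) ✓; QM at 45.20° ✓; |QM| = 42.30 ✓; ∠QMU = 149.6° ✓; |MU| = 15.80 ✓; ∠(MU, UC) = 90.00° ✓; |UC| = 16.30 ✗.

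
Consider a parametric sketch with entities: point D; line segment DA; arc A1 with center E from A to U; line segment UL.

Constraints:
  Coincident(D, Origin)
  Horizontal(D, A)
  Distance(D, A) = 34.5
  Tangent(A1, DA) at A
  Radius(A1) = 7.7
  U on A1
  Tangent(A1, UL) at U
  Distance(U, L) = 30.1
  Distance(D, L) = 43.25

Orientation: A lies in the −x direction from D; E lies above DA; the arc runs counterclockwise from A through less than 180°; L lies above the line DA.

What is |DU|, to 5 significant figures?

27.691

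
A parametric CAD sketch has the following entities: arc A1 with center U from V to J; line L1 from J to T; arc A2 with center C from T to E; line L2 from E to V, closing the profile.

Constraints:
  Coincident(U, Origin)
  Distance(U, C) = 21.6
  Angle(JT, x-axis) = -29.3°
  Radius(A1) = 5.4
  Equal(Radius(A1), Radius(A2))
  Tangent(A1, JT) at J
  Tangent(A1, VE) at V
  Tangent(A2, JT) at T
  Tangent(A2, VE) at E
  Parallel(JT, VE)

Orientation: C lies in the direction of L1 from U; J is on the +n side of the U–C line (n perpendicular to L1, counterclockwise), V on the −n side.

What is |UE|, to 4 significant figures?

22.26

The slot axis is L1's direction at -29.3°, so u = (cos -29.3°, sin -29.3°) = (0.8721, -0.4894) and n = (−sin -29.3°, cos -29.3°) = (0.4894, 0.8721). U is at the origin and C lies 21.6 along u from U, so C = 21.6·u = (18.84, -10.57). Tangency of A1 to both parallel lines with radius 5.4 puts J and V at U ± 5.4·n: J = (2.643, 4.709), V = (-2.643, -4.709). Equal radii place T and E the same way about C: T = C + 5.4·n = (21.48, -5.861), E = C − 5.4·n = (16.19, -15.28). Then |UE| = |E − U| = 22.26.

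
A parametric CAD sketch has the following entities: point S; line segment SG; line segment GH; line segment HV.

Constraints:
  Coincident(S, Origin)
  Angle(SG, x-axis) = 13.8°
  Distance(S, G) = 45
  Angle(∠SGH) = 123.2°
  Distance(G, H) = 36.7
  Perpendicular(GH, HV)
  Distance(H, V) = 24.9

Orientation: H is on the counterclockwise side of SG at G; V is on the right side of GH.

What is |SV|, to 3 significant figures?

87.6

S is at the origin; SG runs at 13.8° with length 45.0, so G = 45.0·(cos 13.8°, sin 13.8°) = (43.7, 10.7). ∠SGH = 123.2°, so GH runs at 13.8° + (180° − 123.2°) = 70.6° from the x-axis; with |GH| = 36.7, H = G + 36.7·(cos 70.6°, sin 70.6°) = (55.9, 45.4). GH is perpendicular to HV; with |HV| = 24.9 on the right of GH, V = H + 24.9·(0.943, -0.332) = (79.4, 37.1). Then |SV| = |V − S| = 87.6.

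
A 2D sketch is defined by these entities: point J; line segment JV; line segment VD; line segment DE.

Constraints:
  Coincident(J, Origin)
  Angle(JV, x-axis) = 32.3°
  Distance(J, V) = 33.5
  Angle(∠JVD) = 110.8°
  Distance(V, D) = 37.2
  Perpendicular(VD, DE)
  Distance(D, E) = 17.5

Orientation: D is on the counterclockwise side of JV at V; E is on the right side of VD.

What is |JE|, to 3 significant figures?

69.2

J is at the origin; JV runs at 32.3° with length 33.5, so V = 33.5·(cos 32.3°, sin 32.3°) = (28.3, 17.9). ∠JVD = 110.8°, so VD runs at 32.3° + (180° − 110.8°) = 102° from the x-axis; with |VD| = 37.2, D = V + 37.2·(cos 102°, sin 102°) = (20.9, 54.4). VD is perpendicular to DE; with |DE| = 17.5 on the right of VD, E = D + 17.5·(0.980, 0.199) = (38.0, 57.8). Then |JE| = |E − J| = 69.2.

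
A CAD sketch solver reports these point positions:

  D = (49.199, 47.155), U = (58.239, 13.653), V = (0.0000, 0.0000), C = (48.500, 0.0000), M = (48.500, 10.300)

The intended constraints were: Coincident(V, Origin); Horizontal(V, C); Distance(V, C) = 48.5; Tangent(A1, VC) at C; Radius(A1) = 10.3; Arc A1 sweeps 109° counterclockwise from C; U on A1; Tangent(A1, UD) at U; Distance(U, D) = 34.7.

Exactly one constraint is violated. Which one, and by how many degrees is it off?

Tangent(A1, UD) at U — off by 3.90°.

V = (0.00, 0.00) ✓; V.y = 0.00, C.y = 0.00 ✓; |VC| = 48.50 ✓; ∠(MC, CV) = 90.00° ✓; |MC| = 10.30 ✓; bearing(M→U) − bearing(M→C) = 109.0° ✓; |MU| = 10.30 ✓; ∠(MU, UD) = 93.90° ✗; |UD| = 34.70 ✓.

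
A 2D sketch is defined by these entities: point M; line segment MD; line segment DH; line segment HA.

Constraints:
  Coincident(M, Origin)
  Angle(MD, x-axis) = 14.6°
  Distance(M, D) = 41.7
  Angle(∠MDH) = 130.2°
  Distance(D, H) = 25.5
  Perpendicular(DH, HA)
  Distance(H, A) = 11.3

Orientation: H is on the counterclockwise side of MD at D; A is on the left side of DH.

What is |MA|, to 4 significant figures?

56.30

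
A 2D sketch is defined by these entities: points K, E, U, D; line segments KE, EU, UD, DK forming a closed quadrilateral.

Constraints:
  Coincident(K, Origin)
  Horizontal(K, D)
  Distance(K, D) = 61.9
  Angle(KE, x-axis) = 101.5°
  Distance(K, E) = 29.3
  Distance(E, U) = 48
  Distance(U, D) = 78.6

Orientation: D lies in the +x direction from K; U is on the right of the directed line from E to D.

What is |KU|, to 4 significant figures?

23.50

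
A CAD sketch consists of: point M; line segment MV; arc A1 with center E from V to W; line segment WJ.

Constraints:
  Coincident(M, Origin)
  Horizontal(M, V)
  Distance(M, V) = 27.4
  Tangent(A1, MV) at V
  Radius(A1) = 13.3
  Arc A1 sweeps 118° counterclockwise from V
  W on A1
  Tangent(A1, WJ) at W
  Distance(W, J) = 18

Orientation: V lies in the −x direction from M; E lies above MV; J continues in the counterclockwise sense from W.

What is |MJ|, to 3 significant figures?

42.9

M is at the origin; M and V share the same y with |MV| = 27.4 and V on the −x side, so V = (-27.4, 0.00). A1 meets MV tangentially, so EV is at right angles to MV, so E = V + (0, 13.3) = (-27.4, 13.3). On A1, V sits at bearing -90° from E; a 118° counterclockwise sweep puts W at bearing 28°, so W = E + 13.3·(cos 28°, sin 28°) = (-15.7, 19.5). Tangency of A1 to WJ means the radius EW is perpendicular to WJ, so WJ runs along (−sin 28°, cos 28°); with |WJ| = 18.0, J = (-24.1, 35.4). Then |MJ| = |J − M| = 42.9.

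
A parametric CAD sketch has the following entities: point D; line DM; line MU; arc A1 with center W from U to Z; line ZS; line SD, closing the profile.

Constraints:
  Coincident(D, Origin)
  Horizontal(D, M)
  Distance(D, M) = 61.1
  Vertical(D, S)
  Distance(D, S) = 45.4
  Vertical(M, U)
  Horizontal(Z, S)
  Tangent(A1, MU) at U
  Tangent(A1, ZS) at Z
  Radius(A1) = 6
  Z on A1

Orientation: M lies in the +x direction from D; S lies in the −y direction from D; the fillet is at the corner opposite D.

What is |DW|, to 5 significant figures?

67.738

D is at the origin; DM is horizontal with |DM| = 61.1 and M on the +x side, so M = (61.100, 0.0000). D and S share the same x with |DS| = 45.4 and S on the −y side, so S = (0.0000, -45.400). The virtual corner opposite D is at (61.100, -45.400). A1 meets MU tangentially, so WU is at right angles to MU and since A1 is tangent to ZS there, WZ ⟂ ZS, with radius 6.0, so the center W sits 6.0 in from both sides at W = (55.100, -39.400). Then |DW| = |W − D| = 67.738.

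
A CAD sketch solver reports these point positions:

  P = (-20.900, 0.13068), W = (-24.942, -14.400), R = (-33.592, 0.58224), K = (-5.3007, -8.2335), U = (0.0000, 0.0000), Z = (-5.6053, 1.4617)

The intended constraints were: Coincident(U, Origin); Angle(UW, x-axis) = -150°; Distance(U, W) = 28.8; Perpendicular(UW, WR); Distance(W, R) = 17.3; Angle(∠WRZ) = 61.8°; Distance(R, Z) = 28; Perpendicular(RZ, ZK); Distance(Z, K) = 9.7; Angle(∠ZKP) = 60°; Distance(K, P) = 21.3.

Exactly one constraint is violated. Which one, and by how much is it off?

Distance(K, P) = 21.3 — off by 3.60.

U = (0.00, 0.00) ✓; UW at -150.0° ✓; |UW| = 28.80 ✓; ∠(UW, WR) = 90.00° ✓; |WR| = 17.30 ✓; ∠WRZ = 61.80° ✓; |RZ| = 28.00 ✓; ∠(RZ, ZK) = 90.00° ✓; |ZK| = 9.700 ✓; ∠ZKP = 60.00° ✓; |KP| = 17.70 ✗.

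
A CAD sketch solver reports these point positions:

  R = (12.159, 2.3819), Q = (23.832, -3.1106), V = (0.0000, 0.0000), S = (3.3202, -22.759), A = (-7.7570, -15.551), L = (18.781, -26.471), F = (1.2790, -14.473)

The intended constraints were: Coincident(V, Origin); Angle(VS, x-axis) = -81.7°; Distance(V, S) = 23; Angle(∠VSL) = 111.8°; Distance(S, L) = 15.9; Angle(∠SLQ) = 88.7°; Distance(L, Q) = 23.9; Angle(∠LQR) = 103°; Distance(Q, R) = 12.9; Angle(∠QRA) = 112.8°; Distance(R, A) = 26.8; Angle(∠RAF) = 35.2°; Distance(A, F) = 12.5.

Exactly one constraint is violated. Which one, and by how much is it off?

Distance(A, F) = 12.5 — off by 3.40.

V = (0.00, 0.00) ✓; VS at -81.70° ✓; |VS| = 23.00 ✓; ∠VSL = 111.8° ✓; |SL| = 15.90 ✓; ∠SLQ = 88.70° ✓; |LQ| = 23.90 ✓; ∠LQR = 103.0° ✓; |QR| = 12.90 ✓; ∠QRA = 112.8° ✓; |RA| = 26.80 ✓; ∠RAF = 35.20° ✓; |AF| = 9.100 ✗.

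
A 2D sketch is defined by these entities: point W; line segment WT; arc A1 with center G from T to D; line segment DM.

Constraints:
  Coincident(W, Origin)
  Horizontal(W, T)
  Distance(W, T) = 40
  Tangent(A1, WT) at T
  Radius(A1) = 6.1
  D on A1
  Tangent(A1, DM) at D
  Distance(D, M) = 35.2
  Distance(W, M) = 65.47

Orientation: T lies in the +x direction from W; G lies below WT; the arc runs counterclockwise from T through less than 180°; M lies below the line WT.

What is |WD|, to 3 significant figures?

35.9

Checks: |WT| = 40.00 ✓; |GD| = 6.100 ✓; ∠(GD, DM) = 90.00° ✓; |DM| = 35.20 ✓; |WM| = 65.47 ✓.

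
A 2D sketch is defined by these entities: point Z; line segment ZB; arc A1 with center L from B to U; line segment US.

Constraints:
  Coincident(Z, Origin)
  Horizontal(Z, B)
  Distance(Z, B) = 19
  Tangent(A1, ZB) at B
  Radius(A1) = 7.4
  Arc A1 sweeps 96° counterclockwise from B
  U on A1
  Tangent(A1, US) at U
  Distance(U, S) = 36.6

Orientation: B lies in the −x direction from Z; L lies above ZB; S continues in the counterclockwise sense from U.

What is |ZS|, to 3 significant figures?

47.2

Z is at the origin; Z and B share the same y with |ZB| = 19.0 and B on the −x side, so B = (-19.0, 0.00). The tangent condition forces LB to be normal to ZB, so L = B + (0, 7.4) = (-19.0, 7.40). On A1, B sits at bearing -90° from L; a 96° counterclockwise sweep puts U at bearing 6°, so U = L + 7.4·(cos 6°, sin 6°) = (-11.6, 8.17). Since A1 is tangent to US there, LU ⟂ US, so US runs along (−sin 6°, cos 6°); with |US| = 36.6, S = (-15.5, 44.6). Then |ZS| = |S − Z| = 47.2.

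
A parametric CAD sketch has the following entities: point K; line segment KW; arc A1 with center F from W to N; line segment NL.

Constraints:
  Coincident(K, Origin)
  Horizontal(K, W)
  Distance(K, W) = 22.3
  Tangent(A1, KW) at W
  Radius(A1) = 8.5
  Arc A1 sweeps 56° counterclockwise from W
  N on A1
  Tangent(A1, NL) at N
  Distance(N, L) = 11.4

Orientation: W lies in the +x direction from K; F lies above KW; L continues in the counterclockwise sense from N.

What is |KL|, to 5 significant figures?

38.082

K is at the origin; K and W share the same y with |KW| = 22.3 and W on the +x side, so W = (22.300, 0.0000). Since A1 is tangent to KW there, FW ⟂ KW, so F = W + (0, 8.5) = (22.300, 8.5000). On A1, W sits at bearing -90° from F; a 56° counterclockwise sweep puts N at bearing -34°, so N = F + 8.5·(cos -34°, sin -34°) = (29.347, 3.7469). Since A1 is tangent to NL there, FN ⟂ NL, so NL runs along (−sin -34°, cos -34°); with |NL| = 11.4, L = (35.722, 13.198). Then |KL| = |L − K| = 38.082.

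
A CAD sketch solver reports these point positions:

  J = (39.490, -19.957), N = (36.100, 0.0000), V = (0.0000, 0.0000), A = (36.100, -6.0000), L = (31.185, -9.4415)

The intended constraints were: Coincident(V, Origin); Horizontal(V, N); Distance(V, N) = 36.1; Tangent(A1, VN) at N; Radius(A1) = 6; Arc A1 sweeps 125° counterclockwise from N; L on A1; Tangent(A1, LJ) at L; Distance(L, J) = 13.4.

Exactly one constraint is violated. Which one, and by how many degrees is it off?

Tangent(A1, LJ) at L — off by 3.30°.

V = (0.00, 0.00) ✓; V.y = 0.00, N.y = 0.00 ✓; |VN| = 36.10 ✓; ∠(AN, NV) = 90.00° ✓; |AN| = 6.000 ✓; bearing(A→L) − bearing(A→N) = 125.0° ✓; |AL| = 6.000 ✓; ∠(AL, LJ) = 86.70° ✗; |LJ| = 13.40 ✓.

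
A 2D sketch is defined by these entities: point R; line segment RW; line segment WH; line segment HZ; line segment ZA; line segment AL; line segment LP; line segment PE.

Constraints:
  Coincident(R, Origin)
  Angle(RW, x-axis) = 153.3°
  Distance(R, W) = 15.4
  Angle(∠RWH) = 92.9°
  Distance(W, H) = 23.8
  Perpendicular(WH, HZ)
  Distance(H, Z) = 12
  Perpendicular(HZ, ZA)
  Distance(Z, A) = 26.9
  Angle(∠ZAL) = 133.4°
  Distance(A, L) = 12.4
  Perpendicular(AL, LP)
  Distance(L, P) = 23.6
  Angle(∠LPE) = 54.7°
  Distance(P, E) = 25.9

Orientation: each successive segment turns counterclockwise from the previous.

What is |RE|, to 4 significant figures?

10.39

R is at the origin; RW runs at 153.3° with length 15.4, so W = (-13.76, 6.920). ∠RWH = 92.9° gives WH at -119.6° from the x-axis; with |WH| = 23.8, H = (-25.51, -13.77). The perpendicularity gives HZ at right angles to WH, so HZ runs at -29.60°; with |HZ| = 12.0, Z = (-15.08, -19.70). The perpendicularity gives ZA at right angles to HZ, so ZA runs at 60.40°; with |ZA| = 26.9, A = (-1.793, 3.688). ∠ZAL = 133.4° gives AL at 107.0° from the x-axis; with |AL| = 12.4, L = (-5.418, 15.55). AL is perpendicular to LP, so LP runs at -163.0°; with |LP| = 23.6, P = (-27.99, 8.646). ∠LPE = 54.7° gives PE at -37.70° from the x-axis; with |PE| = 25.9, E = (-7.494, -7.193). Then |RE| = |E − R| = 10.39.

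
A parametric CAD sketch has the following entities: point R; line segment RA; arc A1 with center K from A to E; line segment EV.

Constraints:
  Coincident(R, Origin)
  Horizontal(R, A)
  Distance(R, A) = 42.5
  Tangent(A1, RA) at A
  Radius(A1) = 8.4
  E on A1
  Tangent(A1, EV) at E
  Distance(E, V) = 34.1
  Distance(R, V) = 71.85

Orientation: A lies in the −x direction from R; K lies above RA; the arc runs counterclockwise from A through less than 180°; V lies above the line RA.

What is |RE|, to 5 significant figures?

39.281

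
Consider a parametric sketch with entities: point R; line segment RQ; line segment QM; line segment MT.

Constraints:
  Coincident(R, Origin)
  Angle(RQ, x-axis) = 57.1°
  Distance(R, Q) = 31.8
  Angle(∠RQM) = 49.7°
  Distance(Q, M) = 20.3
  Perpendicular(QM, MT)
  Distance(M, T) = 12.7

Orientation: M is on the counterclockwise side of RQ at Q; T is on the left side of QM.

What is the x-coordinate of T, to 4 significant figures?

-1.222

R is at the origin; RQ runs at 57.1° with length 31.8, so Q = 31.8·(cos 57.1°, sin 57.1°) = (17.27, 26.70). ∠RQM = 49.7°, so QM runs at 57.1° + (180° − 49.7°) = 187.4° from the x-axis; with |QM| = 20.3, M = Q + 20.3·(cos 187.4°, sin 187.4°) = (-2.858, 24.09). QM is perpendicular to MT; with |MT| = 12.7 on the left of QM, T = M + 12.7·(0.1288, -0.9917) = (-1.222, 11.49). So T.x = -1.222.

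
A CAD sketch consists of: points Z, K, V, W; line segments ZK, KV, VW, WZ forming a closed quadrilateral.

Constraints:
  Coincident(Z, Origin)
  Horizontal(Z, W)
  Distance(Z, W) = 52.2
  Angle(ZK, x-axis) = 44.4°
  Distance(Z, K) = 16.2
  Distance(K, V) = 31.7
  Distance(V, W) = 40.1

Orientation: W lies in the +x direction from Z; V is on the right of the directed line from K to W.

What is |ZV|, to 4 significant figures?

26.35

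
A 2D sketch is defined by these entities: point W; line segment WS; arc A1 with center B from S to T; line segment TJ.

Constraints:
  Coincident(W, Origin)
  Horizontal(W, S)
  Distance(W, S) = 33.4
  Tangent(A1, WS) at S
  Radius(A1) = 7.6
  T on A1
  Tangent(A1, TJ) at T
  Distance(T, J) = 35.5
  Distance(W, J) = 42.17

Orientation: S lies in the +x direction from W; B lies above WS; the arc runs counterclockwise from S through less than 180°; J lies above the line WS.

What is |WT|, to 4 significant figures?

41.08

Checks: ∠(BS, SW) = 90.00° ✓; |BT| = 7.600 ✓; ∠(BT, TJ) = 90.00° ✓; |TJ| = 35.50 ✓; |WJ| = 42.17 ✓.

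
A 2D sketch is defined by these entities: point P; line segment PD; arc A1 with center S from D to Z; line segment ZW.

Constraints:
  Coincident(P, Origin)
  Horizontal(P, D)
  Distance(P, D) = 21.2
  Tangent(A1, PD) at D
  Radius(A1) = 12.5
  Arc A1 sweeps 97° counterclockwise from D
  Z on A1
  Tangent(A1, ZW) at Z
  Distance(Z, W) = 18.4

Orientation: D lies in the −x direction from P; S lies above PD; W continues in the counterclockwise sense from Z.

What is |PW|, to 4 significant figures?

34.12

On A1, D sits at bearing -90° from S; a 97° counterclockwise sweep puts Z at bearing 7°, so Z = S + 12.5·(cos 7°, sin 7°) = (-8.793, 14.02). The tangent condition forces SZ to be normal to ZW, so ZW runs along (−sin 7°, cos 7°); with |ZW| = 18.4, W = (-11.04, 32.29). Then |PW| = |W − P| = 34.12.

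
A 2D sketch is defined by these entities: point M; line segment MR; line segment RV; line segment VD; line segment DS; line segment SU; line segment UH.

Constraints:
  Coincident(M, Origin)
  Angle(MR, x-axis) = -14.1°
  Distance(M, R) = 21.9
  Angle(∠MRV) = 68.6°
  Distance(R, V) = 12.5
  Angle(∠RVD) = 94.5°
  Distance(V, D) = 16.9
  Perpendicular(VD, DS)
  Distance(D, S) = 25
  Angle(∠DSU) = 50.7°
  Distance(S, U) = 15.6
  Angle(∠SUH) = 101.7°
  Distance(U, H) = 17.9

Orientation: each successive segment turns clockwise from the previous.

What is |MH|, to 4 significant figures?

9.681

∠DSU = 50.7° gives SU at -70.30° from the x-axis; with |SU| = 15.6, U = (17.63, -0.06523). ∠SUH = 101.7° gives UH at -148.6° from the x-axis; with |UH| = 17.9, H = (2.351, -9.391). Then |MH| = |H − M| = 9.681.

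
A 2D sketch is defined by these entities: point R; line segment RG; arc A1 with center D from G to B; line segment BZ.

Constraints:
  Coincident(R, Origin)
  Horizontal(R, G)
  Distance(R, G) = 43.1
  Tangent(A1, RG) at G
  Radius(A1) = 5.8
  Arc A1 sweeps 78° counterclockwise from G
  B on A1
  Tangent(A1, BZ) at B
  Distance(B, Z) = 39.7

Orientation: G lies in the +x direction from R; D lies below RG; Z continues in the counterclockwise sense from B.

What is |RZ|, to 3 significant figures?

52.3

R is at the origin; RG is horizontal with |RG| = 43.1 and G on the +x side, so G = (43.1, 0.00). Since A1 is tangent to RG there, DG ⟂ RG, so D = G + (0, -5.8) = (43.1, -5.80). On A1, G sits at bearing 90° from D; a 78° counterclockwise sweep puts B at bearing 168°, so B = D + 5.8·(cos 168°, sin 168°) = (37.4, -4.59). Since A1 is tangent to BZ there, DB ⟂ BZ, so BZ runs along (−sin 168°, cos 168°); with |BZ| = 39.7, Z = (29.2, -43.4). Then |RZ| = |Z − R| = 52.3.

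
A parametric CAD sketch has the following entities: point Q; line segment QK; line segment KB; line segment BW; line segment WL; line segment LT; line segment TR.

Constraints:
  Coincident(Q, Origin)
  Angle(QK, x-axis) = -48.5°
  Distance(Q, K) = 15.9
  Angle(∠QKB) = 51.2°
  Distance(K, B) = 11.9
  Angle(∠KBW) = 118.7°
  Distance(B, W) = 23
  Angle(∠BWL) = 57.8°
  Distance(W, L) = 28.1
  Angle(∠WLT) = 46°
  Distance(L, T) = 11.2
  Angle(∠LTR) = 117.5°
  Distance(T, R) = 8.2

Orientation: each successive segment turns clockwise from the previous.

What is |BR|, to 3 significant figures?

13.7

Q is at the origin; QK runs at -48.5° with length 15.9, so K = (10.5, -11.9). ∠QKB = 51.2° gives KB at -177° from the x-axis; with |KB| = 11.9, B = (-1.35, -12.5). ∠KBW = 118.7° gives BW at 121° from the x-axis; with |BW| = 23.0, W = (-13.3, 7.16). ∠BWL = 57.8° gives WL at -0.800° from the x-axis; with |WL| = 28.1, L = (14.8, 6.77). ∠WLT = 46.0° gives LT at -135° from the x-axis; with |LT| = 11.2, T = (6.87, -1.18). ∠LTR = 117.5° gives TR at 163° from the x-axis; with |TR| = 8.2, R = (-0.958, 1.26). Then |BR| = |R − B| = 13.7.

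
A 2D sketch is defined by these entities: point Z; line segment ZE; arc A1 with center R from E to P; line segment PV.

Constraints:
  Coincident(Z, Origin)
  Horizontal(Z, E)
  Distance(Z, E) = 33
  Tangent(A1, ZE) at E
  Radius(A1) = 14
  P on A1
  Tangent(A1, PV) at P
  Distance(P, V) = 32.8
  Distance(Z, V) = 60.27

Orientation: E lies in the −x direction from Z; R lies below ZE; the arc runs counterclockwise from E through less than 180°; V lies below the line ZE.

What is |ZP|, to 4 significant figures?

49.84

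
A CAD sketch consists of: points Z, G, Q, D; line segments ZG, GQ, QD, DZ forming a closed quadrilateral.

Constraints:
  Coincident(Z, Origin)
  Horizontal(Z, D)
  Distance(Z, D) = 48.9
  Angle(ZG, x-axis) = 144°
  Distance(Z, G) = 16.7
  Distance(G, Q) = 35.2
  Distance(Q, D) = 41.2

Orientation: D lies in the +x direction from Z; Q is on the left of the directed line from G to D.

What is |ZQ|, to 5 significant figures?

31.799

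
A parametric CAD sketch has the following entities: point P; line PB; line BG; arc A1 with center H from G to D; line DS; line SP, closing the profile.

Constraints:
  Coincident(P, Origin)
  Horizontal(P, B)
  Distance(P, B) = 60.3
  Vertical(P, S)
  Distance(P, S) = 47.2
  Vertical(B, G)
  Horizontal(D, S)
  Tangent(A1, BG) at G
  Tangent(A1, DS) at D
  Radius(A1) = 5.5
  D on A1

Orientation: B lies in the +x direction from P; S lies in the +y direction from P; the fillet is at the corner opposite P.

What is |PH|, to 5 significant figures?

68.862

P is at the origin; P and B share the same y with |PB| = 60.3 and B on the +x side, so B = (60.300, 0.0000). PS is vertical with |PS| = 47.2 and S on the +y side, so S = (0.0000, 47.200). The virtual corner opposite P is at (60.300, 47.200). Tangency of A1 to BG means the radius HG is perpendicular to BG and A1 meets DS tangentially, so HD is at right angles to DS, with radius 5.5, so the center H sits 5.5 in from both sides at H = (54.800, 41.700). Then |PH| = |H − P| = 68.862.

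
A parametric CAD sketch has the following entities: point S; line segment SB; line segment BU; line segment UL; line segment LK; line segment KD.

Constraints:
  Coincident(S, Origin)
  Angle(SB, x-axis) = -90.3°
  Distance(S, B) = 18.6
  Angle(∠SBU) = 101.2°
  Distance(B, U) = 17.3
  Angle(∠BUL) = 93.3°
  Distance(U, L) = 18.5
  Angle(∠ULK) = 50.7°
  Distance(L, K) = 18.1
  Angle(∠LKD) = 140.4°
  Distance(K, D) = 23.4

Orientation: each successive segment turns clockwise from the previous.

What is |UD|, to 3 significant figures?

24.4

S is at the origin; SB runs at -90.3° with length 18.6, so B = (-0.0974, -18.6). ∠SBU = 101.2° gives BU at -169° from the x-axis; with |BU| = 17.3, U = (-17.1, -21.9). ∠BUL = 93.3° gives UL at 104° from the x-axis; with |UL| = 18.5, L = (-21.6, -3.94). ∠ULK = 50.7° gives LK at -25.1° from the x-axis; with |LK| = 18.1, K = (-5.23, -11.6). ∠LKD = 140.4° gives KD at -64.7° from the x-axis; with |KD| = 23.4, D = (4.77, -32.8). Then |UD| = |D − U| = 24.4.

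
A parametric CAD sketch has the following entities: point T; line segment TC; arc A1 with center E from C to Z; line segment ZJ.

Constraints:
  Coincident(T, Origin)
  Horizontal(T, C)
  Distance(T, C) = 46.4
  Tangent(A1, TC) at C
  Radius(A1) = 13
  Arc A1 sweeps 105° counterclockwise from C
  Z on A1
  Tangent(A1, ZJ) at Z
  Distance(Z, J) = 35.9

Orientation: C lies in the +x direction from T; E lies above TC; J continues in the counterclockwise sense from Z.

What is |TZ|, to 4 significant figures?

61.19

A1 meets TC tangentially, so EC is at right angles to TC, so E = C + (0, 13) = (46.40, 13.00). On A1, C sits at bearing -90° from E; a 105° counterclockwise sweep puts Z at bearing 15°, so Z = E + 13.0·(cos 15°, sin 15°) = (58.96, 16.36). Then |TZ| = |Z − T| = 61.19.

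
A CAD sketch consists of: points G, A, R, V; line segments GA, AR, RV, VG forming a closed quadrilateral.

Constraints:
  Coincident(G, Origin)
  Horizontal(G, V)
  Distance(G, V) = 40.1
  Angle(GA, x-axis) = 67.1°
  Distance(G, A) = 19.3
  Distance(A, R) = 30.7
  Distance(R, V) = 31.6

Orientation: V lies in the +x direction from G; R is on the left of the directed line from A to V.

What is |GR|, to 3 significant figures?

47.0

G is at the origin; GV is horizontal with |GV| = 40.1 and V in +x, so V = (40.1, 0). GA runs at 67.1° with |GA| = 19.3, so A = (7.51, 17.8). R is determined by |AR| = 30.7 and |RV| = 31.6 together: it lies at the intersection of circle(A, 30.7) and circle(V, 31.6). With |AV| = 37.1, the foot of the radical line on AV is 17.8 from A and the perpendicular offset is √(30.7² − 17.8²) = 25.0. Taking the left-of-AV solution: R = (35.1, 31.2).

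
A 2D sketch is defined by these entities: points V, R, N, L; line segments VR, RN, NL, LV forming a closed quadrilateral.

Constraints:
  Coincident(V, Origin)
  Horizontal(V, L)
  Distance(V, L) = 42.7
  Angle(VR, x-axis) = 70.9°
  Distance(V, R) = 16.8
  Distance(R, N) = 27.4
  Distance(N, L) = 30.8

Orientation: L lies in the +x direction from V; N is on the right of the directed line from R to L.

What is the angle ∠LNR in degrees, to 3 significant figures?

87.8°

V is at the origin; VL is horizontal with |VL| = 42.7 and L in +x, so L = (42.7, 0). VR runs at 70.9° with |VR| = 16.8, so R = (5.50, 15.9). N is determined by |RN| = 27.4 and |NL| = 30.8 together: it lies at the intersection of circle(R, 27.4) and circle(L, 30.8). With |RL| = 40.4, the foot of the radical line on RL is 17.8 from R and the perpendicular offset is √(27.4² − 17.8²) = 20.8. Taking the right-of-RL solution: N = (13.7, -10.3).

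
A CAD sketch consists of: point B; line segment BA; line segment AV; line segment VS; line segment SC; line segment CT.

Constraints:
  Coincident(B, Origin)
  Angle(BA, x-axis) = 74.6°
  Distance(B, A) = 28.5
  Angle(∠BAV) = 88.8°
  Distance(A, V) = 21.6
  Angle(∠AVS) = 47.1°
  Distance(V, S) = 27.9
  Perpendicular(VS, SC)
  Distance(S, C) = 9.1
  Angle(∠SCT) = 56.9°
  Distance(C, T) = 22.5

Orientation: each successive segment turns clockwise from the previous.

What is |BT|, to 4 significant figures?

26.13

B is at the origin; BA runs at 74.6° with length 28.5, so A = (7.568, 27.48). ∠BAV = 88.8° gives AV at -16.60° from the x-axis; with |AV| = 21.6, V = (28.27, 21.31). ∠AVS = 47.1° gives VS at -149.5° from the x-axis; with |VS| = 27.9, S = (4.229, 7.146). VS is perpendicular to SC, so SC runs at 120.5°; with |SC| = 9.1, C = (-0.3899, 14.99). ∠SCT = 56.9° gives CT at -2.600° from the x-axis; with |CT| = 22.5, T = (22.09, 13.97). Then |BT| = |T − B| = 26.13.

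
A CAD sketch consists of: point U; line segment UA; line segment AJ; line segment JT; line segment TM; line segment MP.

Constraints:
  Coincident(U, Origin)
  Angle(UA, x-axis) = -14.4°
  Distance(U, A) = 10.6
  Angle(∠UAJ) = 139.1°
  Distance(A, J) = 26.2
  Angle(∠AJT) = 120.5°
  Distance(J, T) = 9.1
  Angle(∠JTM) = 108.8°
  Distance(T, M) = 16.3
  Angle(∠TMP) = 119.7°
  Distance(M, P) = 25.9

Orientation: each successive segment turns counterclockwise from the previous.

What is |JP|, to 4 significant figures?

34.94

U is at the origin; UA runs at -14.4° with length 10.6, so A = (10.27, -2.636). ∠UAJ = 139.1° gives AJ at 26.50° from the x-axis; with |AJ| = 26.2, J = (33.71, 9.054). ∠AJT = 120.5° gives JT at 86.00° from the x-axis; with |JT| = 9.1, T = (34.35, 18.13). ∠JTM = 108.8° gives TM at 157.2° from the x-axis; with |TM| = 16.3, M = (19.32, 24.45). ∠TMP = 119.7° gives MP at -142.5° from the x-axis; with |MP| = 25.9, P = (-1.225, 8.682). Then |JP| = |P − J| = 34.94.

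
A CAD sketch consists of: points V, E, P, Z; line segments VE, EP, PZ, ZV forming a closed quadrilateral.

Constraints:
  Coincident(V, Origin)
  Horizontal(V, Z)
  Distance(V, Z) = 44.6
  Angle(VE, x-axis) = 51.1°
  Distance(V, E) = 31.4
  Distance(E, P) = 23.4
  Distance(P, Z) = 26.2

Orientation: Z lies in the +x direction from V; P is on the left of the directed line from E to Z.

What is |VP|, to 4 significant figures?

50.38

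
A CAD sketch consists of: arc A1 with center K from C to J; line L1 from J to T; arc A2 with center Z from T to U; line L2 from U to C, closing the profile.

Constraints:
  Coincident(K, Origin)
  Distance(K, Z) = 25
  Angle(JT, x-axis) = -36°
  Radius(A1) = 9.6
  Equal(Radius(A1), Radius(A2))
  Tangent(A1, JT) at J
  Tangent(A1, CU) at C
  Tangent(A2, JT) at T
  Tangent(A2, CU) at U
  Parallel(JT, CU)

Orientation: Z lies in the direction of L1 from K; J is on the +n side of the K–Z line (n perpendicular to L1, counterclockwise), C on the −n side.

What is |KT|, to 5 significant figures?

26.780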